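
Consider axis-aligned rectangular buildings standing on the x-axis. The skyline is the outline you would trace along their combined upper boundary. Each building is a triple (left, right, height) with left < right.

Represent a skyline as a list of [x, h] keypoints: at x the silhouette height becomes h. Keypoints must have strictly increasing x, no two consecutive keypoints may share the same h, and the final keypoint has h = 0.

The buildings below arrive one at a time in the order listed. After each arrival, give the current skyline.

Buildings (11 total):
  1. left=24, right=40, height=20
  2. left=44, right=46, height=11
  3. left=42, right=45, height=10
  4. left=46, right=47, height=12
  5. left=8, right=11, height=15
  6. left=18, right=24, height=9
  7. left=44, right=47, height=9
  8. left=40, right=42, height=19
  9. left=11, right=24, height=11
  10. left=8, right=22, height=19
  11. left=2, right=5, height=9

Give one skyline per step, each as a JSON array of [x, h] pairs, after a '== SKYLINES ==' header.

== SKYLINES ==
[[24,20],[40,0]]
[[24,20],[40,0],[44,11],[46,0]]
[[24,20],[40,0],[42,10],[44,11],[46,0]]
[[24,20],[40,0],[42,10],[44,11],[46,12],[47,0]]
[[8,15],[11,0],[24,20],[40,0],[42,10],[44,11],[46,12],[47,0]]
[[8,15],[11,0],[18,9],[24,20],[40,0],[42,10],[44,11],[46,12],[47,0]]
[[8,15],[11,0],[18,9],[24,20],[40,0],[42,10],[44,11],[46,12],[47,0]]
[[8,15],[11,0],[18,9],[24,20],[40,19],[42,10],[44,11],[46,12],[47,0]]
[[8,15],[11,11],[24,20],[40,19],[42,10],[44,11],[46,12],[47,0]]
[[8,19],[22,11],[24,20],[40,19],[42,10],[44,11],[46,12],[47,0]]
[[2,9],[5,0],[8,19],[22,11],[24,20],[40,19],[42,10],[44,11],[46,12],[47,0]]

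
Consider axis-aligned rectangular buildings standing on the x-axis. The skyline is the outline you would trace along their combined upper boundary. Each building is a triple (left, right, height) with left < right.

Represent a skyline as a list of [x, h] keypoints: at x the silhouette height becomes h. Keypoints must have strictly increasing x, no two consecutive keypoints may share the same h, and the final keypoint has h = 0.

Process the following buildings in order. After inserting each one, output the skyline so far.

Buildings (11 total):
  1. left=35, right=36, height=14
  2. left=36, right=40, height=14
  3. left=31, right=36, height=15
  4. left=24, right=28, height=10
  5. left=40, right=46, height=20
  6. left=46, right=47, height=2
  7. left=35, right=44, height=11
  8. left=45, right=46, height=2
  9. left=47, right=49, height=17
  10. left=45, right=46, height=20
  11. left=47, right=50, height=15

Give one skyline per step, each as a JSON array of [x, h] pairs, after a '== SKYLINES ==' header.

== SKYLINES ==
[[35,14],[36,0]]
[[35,14],[40,0]]
[[31,15],[36,14],[40,0]]
[[24,10],[28,0],[31,15],[36,14],[40,0]]
[[24,10],[28,0],[31,15],[36,14],[40,20],[46,0]]
[[24,10],[28,0],[31,15],[36,14],[40,20],[46,2],[47,0]]
[[24,10],[28,0],[31,15],[36,14],[40,20],[46,2],[47,0]]
[[24,10],[28,0],[31,15],[36,14],[40,20],[46,2],[47,0]]
[[24,10],[28,0],[31,15],[36,14],[40,20],[46,2],[47,17],[49,0]]
[[24,10],[28,0],[31,15],[36,14],[40,20],[46,2],[47,17],[49,0]]
[[24,10],[28,0],[31,15],[36,14],[40,20],[46,2],[47,17],[49,15],[50,0]]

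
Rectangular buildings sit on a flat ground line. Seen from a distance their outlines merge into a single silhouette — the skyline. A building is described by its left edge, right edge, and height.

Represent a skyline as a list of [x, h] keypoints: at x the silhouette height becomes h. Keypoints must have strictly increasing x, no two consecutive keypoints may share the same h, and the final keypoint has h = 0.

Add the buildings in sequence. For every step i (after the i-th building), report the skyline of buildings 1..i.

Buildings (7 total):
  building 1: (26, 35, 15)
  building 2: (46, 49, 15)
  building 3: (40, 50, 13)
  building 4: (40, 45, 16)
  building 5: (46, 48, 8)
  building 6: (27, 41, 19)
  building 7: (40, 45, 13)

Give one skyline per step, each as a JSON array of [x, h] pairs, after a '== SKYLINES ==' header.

== SKYLINES ==
[[26,15],[35,0]]
[[26,15],[35,0],[46,15],[49,0]]
[[26,15],[35,0],[40,13],[46,15],[49,13],[50,0]]
[[26,15],[35,0],[40,16],[45,13],[46,15],[49,13],[50,0]]
[[26,15],[35,0],[40,16],[45,13],[46,15],[49,13],[50,0]]
[[26,15],[27,19],[41,16],[45,13],[46,15],[49,13],[50,0]]
[[26,15],[27,19],[41,16],[45,13],[46,15],[49,13],[50,0]]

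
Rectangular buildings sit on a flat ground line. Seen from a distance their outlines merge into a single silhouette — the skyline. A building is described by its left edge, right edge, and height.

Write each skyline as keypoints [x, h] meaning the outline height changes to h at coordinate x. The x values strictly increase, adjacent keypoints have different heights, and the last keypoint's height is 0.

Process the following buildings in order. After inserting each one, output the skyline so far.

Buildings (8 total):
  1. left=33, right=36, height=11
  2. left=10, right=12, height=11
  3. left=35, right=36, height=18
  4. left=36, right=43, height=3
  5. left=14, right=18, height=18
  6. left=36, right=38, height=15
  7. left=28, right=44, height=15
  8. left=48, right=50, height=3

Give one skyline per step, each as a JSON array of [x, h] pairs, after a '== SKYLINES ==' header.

== SKYLINES ==
[[33,11],[36,0]]
[[10,11],[12,0],[33,11],[36,0]]
[[10,11],[12,0],[33,11],[35,18],[36,0]]
[[10,11],[12,0],[33,11],[35,18],[36,3],[43,0]]
[[10,11],[12,0],[14,18],[18,0],[33,11],[35,18],[36,3],[43,0]]
[[10,11],[12,0],[14,18],[18,0],[33,11],[35,18],[36,15],[38,3],[43,0]]
[[10,11],[12,0],[14,18],[18,0],[28,15],[35,18],[36,15],[44,0]]
[[10,11],[12,0],[14,18],[18,0],[28,15],[35,18],[36,15],[44,0],[48,3],[50,0]]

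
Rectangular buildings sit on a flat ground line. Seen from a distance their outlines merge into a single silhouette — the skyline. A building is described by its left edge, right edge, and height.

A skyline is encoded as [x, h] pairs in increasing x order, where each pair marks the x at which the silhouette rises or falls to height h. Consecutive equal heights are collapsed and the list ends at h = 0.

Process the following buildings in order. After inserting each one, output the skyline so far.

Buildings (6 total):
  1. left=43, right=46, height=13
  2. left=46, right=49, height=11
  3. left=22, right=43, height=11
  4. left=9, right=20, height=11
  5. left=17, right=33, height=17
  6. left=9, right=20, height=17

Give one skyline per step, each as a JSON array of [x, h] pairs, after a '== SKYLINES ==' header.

== SKYLINES ==
[[43,13],[46,0]]
[[43,13],[46,11],[49,0]]
[[22,11],[43,13],[46,11],[49,0]]
[[9,11],[20,0],[22,11],[43,13],[46,11],[49,0]]
[[9,11],[17,17],[33,11],[43,13],[46,11],[49,0]]
[[9,17],[33,11],[43,13],[46,11],[49,0]]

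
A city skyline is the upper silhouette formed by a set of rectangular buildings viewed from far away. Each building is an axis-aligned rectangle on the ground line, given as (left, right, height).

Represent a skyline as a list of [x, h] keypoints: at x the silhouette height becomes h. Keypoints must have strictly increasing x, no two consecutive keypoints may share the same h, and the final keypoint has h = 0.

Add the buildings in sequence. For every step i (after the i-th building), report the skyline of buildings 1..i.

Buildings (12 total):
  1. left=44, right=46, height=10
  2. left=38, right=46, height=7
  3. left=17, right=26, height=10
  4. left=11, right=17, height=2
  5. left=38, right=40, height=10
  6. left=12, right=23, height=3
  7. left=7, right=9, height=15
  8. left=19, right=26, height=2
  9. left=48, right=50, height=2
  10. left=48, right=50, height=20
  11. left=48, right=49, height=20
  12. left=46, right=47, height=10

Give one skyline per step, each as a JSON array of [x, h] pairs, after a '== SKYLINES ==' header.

== SKYLINES ==
[[44,10],[46,0]]
[[38,7],[44,10],[46,0]]
[[17,10],[26,0],[38,7],[44,10],[46,0]]
[[11,2],[17,10],[26,0],[38,7],[44,10],[46,0]]
[[11,2],[17,10],[26,0],[38,10],[40,7],[44,10],[46,0]]
[[11,2],[12,3],[17,10],[26,0],[38,10],[40,7],[44,10],[46,0]]
[[7,15],[9,0],[11,2],[12,3],[17,10],[26,0],[38,10],[40,7],[44,10],[46,0]]
[[7,15],[9,0],[11,2],[12,3],[17,10],[26,0],[38,10],[40,7],[44,10],[46,0]]
[[7,15],[9,0],[11,2],[12,3],[17,10],[26,0],[38,10],[40,7],[44,10],[46,0],[48,2],[50,0]]
[[7,15],[9,0],[11,2],[12,3],[17,10],[26,0],[38,10],[40,7],[44,10],[46,0],[48,20],[50,0]]
[[7,15],[9,0],[11,2],[12,3],[17,10],[26,0],[38,10],[40,7],[44,10],[46,0],[48,20],[50,0]]
[[7,15],[9,0],[11,2],[12,3],[17,10],[26,0],[38,10],[40,7],[44,10],[47,0],[48,20],[50,0]]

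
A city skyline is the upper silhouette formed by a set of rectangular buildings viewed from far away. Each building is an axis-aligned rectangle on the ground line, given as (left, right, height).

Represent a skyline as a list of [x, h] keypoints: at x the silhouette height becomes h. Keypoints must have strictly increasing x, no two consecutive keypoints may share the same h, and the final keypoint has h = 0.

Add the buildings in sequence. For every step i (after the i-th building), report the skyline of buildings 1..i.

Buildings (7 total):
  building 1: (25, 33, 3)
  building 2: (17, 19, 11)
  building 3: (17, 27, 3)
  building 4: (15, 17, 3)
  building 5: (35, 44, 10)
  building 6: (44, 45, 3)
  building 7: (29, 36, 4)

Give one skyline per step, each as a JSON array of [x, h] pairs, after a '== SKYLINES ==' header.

== SKYLINES ==
[[25,3],[33,0]]
[[17,11],[19,0],[25,3],[33,0]]
[[17,11],[19,3],[33,0]]
[[15,3],[17,11],[19,3],[33,0]]
[[15,3],[17,11],[19,3],[33,0],[35,10],[44,0]]
[[15,3],[17,11],[19,3],[33,0],[35,10],[44,3],[45,0]]
[[15,3],[17,11],[19,3],[29,4],[35,10],[44,3],[45,0]]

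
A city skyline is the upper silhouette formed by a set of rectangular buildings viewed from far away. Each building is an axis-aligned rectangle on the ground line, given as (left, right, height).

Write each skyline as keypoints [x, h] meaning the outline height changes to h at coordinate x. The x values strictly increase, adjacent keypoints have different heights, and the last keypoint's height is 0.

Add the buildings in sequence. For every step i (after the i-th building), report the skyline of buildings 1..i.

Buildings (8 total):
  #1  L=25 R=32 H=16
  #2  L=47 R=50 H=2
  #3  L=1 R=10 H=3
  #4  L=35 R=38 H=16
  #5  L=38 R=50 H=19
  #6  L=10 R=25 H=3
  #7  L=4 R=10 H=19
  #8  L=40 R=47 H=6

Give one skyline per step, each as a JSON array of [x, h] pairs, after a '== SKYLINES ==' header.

== SKYLINES ==
[[25,16],[32,0]]
[[25,16],[32,0],[47,2],[50,0]]
[[1,3],[10,0],[25,16],[32,0],[47,2],[50,0]]
[[1,3],[10,0],[25,16],[32,0],[35,16],[38,0],[47,2],[50,0]]
[[1,3],[10,0],[25,16],[32,0],[35,16],[38,19],[50,0]]
[[1,3],[25,16],[32,0],[35,16],[38,19],[50,0]]
[[1,3],[4,19],[10,3],[25,16],[32,0],[35,16],[38,19],[50,0]]
[[1,3],[4,19],[10,3],[25,16],[32,0],[35,16],[38,19],[50,0]]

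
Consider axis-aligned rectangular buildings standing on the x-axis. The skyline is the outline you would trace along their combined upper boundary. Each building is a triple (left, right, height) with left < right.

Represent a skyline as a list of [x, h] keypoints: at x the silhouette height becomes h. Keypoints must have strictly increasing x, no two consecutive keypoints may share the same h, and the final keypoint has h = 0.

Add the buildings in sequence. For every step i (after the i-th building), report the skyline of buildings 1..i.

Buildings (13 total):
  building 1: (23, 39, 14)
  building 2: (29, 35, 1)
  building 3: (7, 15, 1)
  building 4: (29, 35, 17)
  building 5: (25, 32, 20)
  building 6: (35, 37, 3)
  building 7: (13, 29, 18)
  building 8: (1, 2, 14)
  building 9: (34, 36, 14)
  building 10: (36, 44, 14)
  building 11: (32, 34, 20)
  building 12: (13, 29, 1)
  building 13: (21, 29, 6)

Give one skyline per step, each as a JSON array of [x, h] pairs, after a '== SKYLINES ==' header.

== SKYLINES ==
[[23,14],[39,0]]
[[23,14],[39,0]]
[[7,1],[15,0],[23,14],[39,0]]
[[7,1],[15,0],[23,14],[29,17],[35,14],[39,0]]
[[7,1],[15,0],[23,14],[25,20],[32,17],[35,14],[39,0]]
[[7,1],[15,0],[23,14],[25,20],[32,17],[35,14],[39,0]]
[[7,1],[13,18],[25,20],[32,17],[35,14],[39,0]]
[[1,14],[2,0],[7,1],[13,18],[25,20],[32,17],[35,14],[39,0]]
[[1,14],[2,0],[7,1],[13,18],[25,20],[32,17],[35,14],[39,0]]
[[1,14],[2,0],[7,1],[13,18],[25,20],[32,17],[35,14],[44,0]]
[[1,14],[2,0],[7,1],[13,18],[25,20],[34,17],[35,14],[44,0]]
[[1,14],[2,0],[7,1],[13,18],[25,20],[34,17],[35,14],[44,0]]
[[1,14],[2,0],[7,1],[13,18],[25,20],[34,17],[35,14],[44,0]]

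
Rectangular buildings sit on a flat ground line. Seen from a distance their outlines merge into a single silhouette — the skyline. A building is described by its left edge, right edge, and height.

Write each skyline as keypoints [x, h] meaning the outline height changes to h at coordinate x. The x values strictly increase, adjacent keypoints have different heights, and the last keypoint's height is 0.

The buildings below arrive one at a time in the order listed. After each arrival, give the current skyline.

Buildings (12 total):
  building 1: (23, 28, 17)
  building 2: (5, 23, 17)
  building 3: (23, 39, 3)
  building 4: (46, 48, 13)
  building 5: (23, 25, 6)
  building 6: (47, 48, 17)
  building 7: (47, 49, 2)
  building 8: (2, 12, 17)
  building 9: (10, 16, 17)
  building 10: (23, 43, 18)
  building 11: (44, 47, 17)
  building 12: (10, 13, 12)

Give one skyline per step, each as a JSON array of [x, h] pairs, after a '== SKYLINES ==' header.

== SKYLINES ==
[[23,17],[28,0]]
[[5,17],[28,0]]
[[5,17],[28,3],[39,0]]
[[5,17],[28,3],[39,0],[46,13],[48,0]]
[[5,17],[28,3],[39,0],[46,13],[48,0]]
[[5,17],[28,3],[39,0],[46,13],[47,17],[48,0]]
[[5,17],[28,3],[39,0],[46,13],[47,17],[48,2],[49,0]]
[[2,17],[28,3],[39,0],[46,13],[47,17],[48,2],[49,0]]
[[2,17],[28,3],[39,0],[46,13],[47,17],[48,2],[49,0]]
[[2,17],[23,18],[43,0],[46,13],[47,17],[48,2],[49,0]]
[[2,17],[23,18],[43,0],[44,17],[48,2],[49,0]]
[[2,17],[23,18],[43,0],[44,17],[48,2],[49,0]]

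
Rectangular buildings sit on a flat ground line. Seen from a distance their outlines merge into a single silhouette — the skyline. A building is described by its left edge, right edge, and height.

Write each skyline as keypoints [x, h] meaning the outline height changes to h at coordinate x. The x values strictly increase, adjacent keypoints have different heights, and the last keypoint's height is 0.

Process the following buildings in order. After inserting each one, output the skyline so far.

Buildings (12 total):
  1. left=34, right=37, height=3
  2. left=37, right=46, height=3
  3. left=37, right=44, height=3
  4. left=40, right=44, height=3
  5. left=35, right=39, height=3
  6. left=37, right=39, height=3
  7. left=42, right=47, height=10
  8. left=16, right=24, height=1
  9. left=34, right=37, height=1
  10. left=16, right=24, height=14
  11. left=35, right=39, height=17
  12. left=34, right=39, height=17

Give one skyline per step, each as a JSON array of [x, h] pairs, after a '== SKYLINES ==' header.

== SKYLINES ==
[[34,3],[37,0]]
[[34,3],[46,0]]
[[34,3],[46,0]]
[[34,3],[46,0]]
[[34,3],[46,0]]
[[34,3],[46,0]]
[[34,3],[42,10],[47,0]]
[[16,1],[24,0],[34,3],[42,10],[47,0]]
[[16,1],[24,0],[34,3],[42,10],[47,0]]
[[16,14],[24,0],[34,3],[42,10],[47,0]]
[[16,14],[24,0],[34,3],[35,17],[39,3],[42,10],[47,0]]
[[16,14],[24,0],[34,17],[39,3],[42,10],[47,0]]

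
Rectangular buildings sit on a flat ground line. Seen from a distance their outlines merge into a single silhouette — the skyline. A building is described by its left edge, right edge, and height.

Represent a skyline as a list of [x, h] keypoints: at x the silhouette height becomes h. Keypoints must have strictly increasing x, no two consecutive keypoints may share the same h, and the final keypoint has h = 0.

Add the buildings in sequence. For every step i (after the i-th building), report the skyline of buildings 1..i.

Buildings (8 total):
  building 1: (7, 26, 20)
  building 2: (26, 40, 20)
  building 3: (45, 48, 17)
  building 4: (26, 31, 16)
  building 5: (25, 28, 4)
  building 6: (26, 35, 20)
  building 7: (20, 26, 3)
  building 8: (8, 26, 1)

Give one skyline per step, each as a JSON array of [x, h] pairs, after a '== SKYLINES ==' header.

== SKYLINES ==
[[7,20],[26,0]]
[[7,20],[40,0]]
[[7,20],[40,0],[45,17],[48,0]]
[[7,20],[40,0],[45,17],[48,0]]
[[7,20],[40,0],[45,17],[48,0]]
[[7,20],[40,0],[45,17],[48,0]]
[[7,20],[40,0],[45,17],[48,0]]
[[7,20],[40,0],[45,17],[48,0]]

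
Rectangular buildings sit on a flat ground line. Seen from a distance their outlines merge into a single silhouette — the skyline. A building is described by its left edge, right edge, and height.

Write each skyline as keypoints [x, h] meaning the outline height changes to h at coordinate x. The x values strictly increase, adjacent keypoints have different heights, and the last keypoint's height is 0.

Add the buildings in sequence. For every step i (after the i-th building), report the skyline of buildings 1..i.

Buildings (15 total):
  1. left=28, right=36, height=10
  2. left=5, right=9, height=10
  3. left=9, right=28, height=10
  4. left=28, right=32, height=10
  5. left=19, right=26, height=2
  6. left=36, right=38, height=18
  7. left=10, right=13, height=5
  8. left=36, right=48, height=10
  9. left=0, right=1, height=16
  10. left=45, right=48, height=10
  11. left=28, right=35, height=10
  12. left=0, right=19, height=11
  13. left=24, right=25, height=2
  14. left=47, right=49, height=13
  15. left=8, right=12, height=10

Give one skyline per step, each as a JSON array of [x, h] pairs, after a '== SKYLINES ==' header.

== SKYLINES ==
[[28,10],[36,0]]
[[5,10],[9,0],[28,10],[36,0]]
[[5,10],[36,0]]
[[5,10],[36,0]]
[[5,10],[36,0]]
[[5,10],[36,18],[38,0]]
[[5,10],[36,18],[38,0]]
[[5,10],[36,18],[38,10],[48,0]]
[[0,16],[1,0],[5,10],[36,18],[38,10],[48,0]]
[[0,16],[1,0],[5,10],[36,18],[38,10],[48,0]]
[[0,16],[1,0],[5,10],[36,18],[38,10],[48,0]]
[[0,16],[1,11],[19,10],[36,18],[38,10],[48,0]]
[[0,16],[1,11],[19,10],[36,18],[38,10],[48,0]]
[[0,16],[1,11],[19,10],[36,18],[38,10],[47,13],[49,0]]
[[0,16],[1,11],[19,10],[36,18],[38,10],[47,13],[49,0]]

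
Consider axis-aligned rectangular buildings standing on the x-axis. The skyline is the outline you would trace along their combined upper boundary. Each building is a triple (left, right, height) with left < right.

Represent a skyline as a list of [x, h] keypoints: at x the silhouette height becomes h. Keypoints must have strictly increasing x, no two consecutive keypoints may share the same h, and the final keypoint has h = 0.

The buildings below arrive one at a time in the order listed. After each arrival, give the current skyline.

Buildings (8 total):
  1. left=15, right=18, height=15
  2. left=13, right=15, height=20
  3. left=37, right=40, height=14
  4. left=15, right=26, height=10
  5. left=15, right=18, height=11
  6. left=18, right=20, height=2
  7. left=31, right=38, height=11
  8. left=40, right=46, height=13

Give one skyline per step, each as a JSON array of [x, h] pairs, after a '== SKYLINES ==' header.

== SKYLINES ==
[[15,15],[18,0]]
[[13,20],[15,15],[18,0]]
[[13,20],[15,15],[18,0],[37,14],[40,0]]
[[13,20],[15,15],[18,10],[26,0],[37,14],[40,0]]
[[13,20],[15,15],[18,10],[26,0],[37,14],[40,0]]
[[13,20],[15,15],[18,10],[26,0],[37,14],[40,0]]
[[13,20],[15,15],[18,10],[26,0],[31,11],[37,14],[40,0]]
[[13,20],[15,15],[18,10],[26,0],[31,11],[37,14],[40,13],[46,0]]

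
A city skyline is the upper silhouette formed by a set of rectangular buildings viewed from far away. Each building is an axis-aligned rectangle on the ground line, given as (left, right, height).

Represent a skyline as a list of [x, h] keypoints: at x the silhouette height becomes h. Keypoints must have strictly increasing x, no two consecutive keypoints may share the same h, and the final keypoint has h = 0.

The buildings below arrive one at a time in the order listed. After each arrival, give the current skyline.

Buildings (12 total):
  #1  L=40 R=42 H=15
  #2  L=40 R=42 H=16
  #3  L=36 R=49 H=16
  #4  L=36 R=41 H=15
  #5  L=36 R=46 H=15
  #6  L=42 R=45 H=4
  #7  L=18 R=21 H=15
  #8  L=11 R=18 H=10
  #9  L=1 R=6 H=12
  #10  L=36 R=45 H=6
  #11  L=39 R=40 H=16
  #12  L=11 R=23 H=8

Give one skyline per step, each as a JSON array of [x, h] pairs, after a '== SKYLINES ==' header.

== SKYLINES ==
[[40,15],[42,0]]
[[40,16],[42,0]]
[[36,16],[49,0]]
[[36,16],[49,0]]
[[36,16],[49,0]]
[[36,16],[49,0]]
[[18,15],[21,0],[36,16],[49,0]]
[[11,10],[18,15],[21,0],[36,16],[49,0]]
[[1,12],[6,0],[11,10],[18,15],[21,0],[36,16],[49,0]]
[[1,12],[6,0],[11,10],[18,15],[21,0],[36,16],[49,0]]
[[1,12],[6,0],[11,10],[18,15],[21,0],[36,16],[49,0]]
[[1,12],[6,0],[11,10],[18,15],[21,8],[23,0],[36,16],[49,0]]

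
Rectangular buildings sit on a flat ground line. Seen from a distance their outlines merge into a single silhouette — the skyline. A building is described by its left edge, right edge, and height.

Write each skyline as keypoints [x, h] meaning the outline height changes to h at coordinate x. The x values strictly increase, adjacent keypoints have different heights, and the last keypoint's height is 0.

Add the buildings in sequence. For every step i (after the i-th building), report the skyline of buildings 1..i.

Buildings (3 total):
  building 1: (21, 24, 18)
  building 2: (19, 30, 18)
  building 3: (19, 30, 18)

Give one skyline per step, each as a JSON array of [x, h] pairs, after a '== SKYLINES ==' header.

== SKYLINES ==
[[21,18],[24,0]]
[[19,18],[30,0]]
[[19,18],[30,0]]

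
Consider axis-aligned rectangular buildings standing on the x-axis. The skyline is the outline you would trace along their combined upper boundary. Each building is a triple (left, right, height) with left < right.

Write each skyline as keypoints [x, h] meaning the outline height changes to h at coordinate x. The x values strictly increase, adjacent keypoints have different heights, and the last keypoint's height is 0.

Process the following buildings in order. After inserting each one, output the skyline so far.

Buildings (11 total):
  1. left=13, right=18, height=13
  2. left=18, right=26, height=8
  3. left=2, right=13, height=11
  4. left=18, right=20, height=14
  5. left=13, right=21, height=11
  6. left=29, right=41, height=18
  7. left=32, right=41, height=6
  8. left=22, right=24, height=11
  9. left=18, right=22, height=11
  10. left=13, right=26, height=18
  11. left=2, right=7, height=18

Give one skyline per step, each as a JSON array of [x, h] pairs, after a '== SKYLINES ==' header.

== SKYLINES ==
[[13,13],[18,0]]
[[13,13],[18,8],[26,0]]
[[2,11],[13,13],[18,8],[26,0]]
[[2,11],[13,13],[18,14],[20,8],[26,0]]
[[2,11],[13,13],[18,14],[20,11],[21,8],[26,0]]
[[2,11],[13,13],[18,14],[20,11],[21,8],[26,0],[29,18],[41,0]]
[[2,11],[13,13],[18,14],[20,11],[21,8],[26,0],[29,18],[41,0]]
[[2,11],[13,13],[18,14],[20,11],[21,8],[22,11],[24,8],[26,0],[29,18],[41,0]]
[[2,11],[13,13],[18,14],[20,11],[24,8],[26,0],[29,18],[41,0]]
[[2,11],[13,18],[26,0],[29,18],[41,0]]
[[2,18],[7,11],[13,18],[26,0],[29,18],[41,0]]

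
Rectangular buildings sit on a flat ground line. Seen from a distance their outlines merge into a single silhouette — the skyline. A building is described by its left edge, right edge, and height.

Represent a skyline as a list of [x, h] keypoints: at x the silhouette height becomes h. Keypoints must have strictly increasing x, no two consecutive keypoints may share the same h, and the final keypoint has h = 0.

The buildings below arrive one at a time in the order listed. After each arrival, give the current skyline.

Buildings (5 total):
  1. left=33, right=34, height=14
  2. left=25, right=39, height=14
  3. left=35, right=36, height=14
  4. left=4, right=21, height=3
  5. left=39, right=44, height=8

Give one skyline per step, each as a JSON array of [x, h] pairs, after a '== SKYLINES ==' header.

== SKYLINES ==
[[33,14],[34,0]]
[[25,14],[39,0]]
[[25,14],[39,0]]
[[4,3],[21,0],[25,14],[39,0]]
[[4,3],[21,0],[25,14],[39,8],[44,0]]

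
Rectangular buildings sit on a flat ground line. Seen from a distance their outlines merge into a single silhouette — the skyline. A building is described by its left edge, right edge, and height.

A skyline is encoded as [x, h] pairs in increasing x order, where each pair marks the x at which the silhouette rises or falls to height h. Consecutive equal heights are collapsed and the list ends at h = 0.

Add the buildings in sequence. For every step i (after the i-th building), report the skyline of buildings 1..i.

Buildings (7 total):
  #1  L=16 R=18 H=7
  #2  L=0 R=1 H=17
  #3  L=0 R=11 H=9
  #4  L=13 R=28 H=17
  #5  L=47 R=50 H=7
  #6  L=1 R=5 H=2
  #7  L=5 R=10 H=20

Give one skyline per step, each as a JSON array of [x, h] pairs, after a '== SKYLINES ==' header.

== SKYLINES ==
[[16,7],[18,0]]
[[0,17],[1,0],[16,7],[18,0]]
[[0,17],[1,9],[11,0],[16,7],[18,0]]
[[0,17],[1,9],[11,0],[13,17],[28,0]]
[[0,17],[1,9],[11,0],[13,17],[28,0],[47,7],[50,0]]
[[0,17],[1,9],[11,0],[13,17],[28,0],[47,7],[50,0]]
[[0,17],[1,9],[5,20],[10,9],[11,0],[13,17],[28,0],[47,7],[50,0]]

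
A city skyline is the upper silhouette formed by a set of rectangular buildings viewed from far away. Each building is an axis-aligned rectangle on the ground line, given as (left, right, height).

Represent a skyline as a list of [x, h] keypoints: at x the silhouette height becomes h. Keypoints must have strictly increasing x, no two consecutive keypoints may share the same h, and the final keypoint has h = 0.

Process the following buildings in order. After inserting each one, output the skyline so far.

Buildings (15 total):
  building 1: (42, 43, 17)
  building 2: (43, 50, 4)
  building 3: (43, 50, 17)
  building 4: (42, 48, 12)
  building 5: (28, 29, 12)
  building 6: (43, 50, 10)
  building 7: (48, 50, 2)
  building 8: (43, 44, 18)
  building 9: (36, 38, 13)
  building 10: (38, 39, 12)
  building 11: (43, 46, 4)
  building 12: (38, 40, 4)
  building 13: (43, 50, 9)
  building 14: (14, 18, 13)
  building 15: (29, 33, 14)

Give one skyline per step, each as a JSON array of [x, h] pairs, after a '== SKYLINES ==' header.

== SKYLINES ==
[[42,17],[43,0]]
[[42,17],[43,4],[50,0]]
[[42,17],[50,0]]
[[42,17],[50,0]]
[[28,12],[29,0],[42,17],[50,0]]
[[28,12],[29,0],[42,17],[50,0]]
[[28,12],[29,0],[42,17],[50,0]]
[[28,12],[29,0],[42,17],[43,18],[44,17],[50,0]]
[[28,12],[29,0],[36,13],[38,0],[42,17],[43,18],[44,17],[50,0]]
[[28,12],[29,0],[36,13],[38,12],[39,0],[42,17],[43,18],[44,17],[50,0]]
[[28,12],[29,0],[36,13],[38,12],[39,0],[42,17],[43,18],[44,17],[50,0]]
[[28,12],[29,0],[36,13],[38,12],[39,4],[40,0],[42,17],[43,18],[44,17],[50,0]]
[[28,12],[29,0],[36,13],[38,12],[39,4],[40,0],[42,17],[43,18],[44,17],[50,0]]
[[14,13],[18,0],[28,12],[29,0],[36,13],[38,12],[39,4],[40,0],[42,17],[43,18],[44,17],[50,0]]
[[14,13],[18,0],[28,12],[29,14],[33,0],[36,13],[38,12],[39,4],[40,0],[42,17],[43,18],[44,17],[50,0]]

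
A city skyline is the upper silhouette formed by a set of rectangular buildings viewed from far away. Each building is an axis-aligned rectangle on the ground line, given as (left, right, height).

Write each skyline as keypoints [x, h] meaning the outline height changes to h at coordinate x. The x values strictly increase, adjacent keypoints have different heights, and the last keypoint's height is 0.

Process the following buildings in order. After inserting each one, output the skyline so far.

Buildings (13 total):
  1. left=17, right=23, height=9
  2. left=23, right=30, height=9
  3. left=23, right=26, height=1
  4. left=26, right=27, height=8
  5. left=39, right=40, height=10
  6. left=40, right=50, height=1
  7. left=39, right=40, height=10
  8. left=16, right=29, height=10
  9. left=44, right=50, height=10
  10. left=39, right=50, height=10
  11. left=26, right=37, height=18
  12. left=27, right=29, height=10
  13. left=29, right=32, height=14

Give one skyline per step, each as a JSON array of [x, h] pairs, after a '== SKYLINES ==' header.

== SKYLINES ==
[[17,9],[23,0]]
[[17,9],[30,0]]
[[17,9],[30,0]]
[[17,9],[30,0]]
[[17,9],[30,0],[39,10],[40,0]]
[[17,9],[30,0],[39,10],[40,1],[50,0]]
[[17,9],[30,0],[39,10],[40,1],[50,0]]
[[16,10],[29,9],[30,0],[39,10],[40,1],[50,0]]
[[16,10],[29,9],[30,0],[39,10],[40,1],[44,10],[50,0]]
[[16,10],[29,9],[30,0],[39,10],[50,0]]
[[16,10],[26,18],[37,0],[39,10],[50,0]]
[[16,10],[26,18],[37,0],[39,10],[50,0]]
[[16,10],[26,18],[37,0],[39,10],[50,0]]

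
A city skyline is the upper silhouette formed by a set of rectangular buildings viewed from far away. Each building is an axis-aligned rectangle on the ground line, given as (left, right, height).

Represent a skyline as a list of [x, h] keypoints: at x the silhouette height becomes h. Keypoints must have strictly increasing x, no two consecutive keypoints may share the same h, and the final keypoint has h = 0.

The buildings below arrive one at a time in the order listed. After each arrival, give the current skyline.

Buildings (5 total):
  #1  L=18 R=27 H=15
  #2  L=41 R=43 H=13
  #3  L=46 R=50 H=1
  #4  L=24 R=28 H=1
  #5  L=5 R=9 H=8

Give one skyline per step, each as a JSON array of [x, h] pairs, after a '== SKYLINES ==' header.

== SKYLINES ==
[[18,15],[27,0]]
[[18,15],[27,0],[41,13],[43,0]]
[[18,15],[27,0],[41,13],[43,0],[46,1],[50,0]]
[[18,15],[27,1],[28,0],[41,13],[43,0],[46,1],[50,0]]
[[5,8],[9,0],[18,15],[27,1],[28,0],[41,13],[43,0],[46,1],[50,0]]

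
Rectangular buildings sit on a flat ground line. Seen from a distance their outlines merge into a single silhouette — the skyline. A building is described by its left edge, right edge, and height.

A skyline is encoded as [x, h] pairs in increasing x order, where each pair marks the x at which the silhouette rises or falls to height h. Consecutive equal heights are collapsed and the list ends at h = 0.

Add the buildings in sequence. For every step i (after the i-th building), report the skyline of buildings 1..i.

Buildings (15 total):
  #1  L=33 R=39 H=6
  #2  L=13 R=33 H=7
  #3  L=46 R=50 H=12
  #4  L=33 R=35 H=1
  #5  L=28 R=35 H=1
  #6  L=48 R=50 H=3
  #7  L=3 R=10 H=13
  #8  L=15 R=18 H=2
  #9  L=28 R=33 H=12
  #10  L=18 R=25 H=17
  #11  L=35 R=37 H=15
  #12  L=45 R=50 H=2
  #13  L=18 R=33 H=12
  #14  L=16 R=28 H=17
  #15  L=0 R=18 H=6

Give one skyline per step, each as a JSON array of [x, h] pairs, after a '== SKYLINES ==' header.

== SKYLINES ==
[[33,6],[39,0]]
[[13,7],[33,6],[39,0]]
[[13,7],[33,6],[39,0],[46,12],[50,0]]
[[13,7],[33,6],[39,0],[46,12],[50,0]]
[[13,7],[33,6],[39,0],[46,12],[50,0]]
[[13,7],[33,6],[39,0],[46,12],[50,0]]
[[3,13],[10,0],[13,7],[33,6],[39,0],[46,12],[50,0]]
[[3,13],[10,0],[13,7],[33,6],[39,0],[46,12],[50,0]]
[[3,13],[10,0],[13,7],[28,12],[33,6],[39,0],[46,12],[50,0]]
[[3,13],[10,0],[13,7],[18,17],[25,7],[28,12],[33,6],[39,0],[46,12],[50,0]]
[[3,13],[10,0],[13,7],[18,17],[25,7],[28,12],[33,6],[35,15],[37,6],[39,0],[46,12],[50,0]]
[[3,13],[10,0],[13,7],[18,17],[25,7],[28,12],[33,6],[35,15],[37,6],[39,0],[45,2],[46,12],[50,0]]
[[3,13],[10,0],[13,7],[18,17],[25,12],[33,6],[35,15],[37,6],[39,0],[45,2],[46,12],[50,0]]
[[3,13],[10,0],[13,7],[16,17],[28,12],[33,6],[35,15],[37,6],[39,0],[45,2],[46,12],[50,0]]
[[0,6],[3,13],[10,6],[13,7],[16,17],[28,12],[33,6],[35,15],[37,6],[39,0],[45,2],[46,12],[50,0]]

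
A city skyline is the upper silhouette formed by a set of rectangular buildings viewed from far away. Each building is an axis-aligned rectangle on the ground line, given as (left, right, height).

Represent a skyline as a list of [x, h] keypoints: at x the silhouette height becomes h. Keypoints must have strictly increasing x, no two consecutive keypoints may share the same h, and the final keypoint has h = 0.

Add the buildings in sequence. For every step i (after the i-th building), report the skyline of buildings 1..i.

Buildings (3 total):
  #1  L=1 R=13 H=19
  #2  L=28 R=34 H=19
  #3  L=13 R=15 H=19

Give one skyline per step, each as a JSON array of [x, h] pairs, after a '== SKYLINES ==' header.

== SKYLINES ==
[[1,19],[13,0]]
[[1,19],[13,0],[28,19],[34,0]]
[[1,19],[15,0],[28,19],[34,0]]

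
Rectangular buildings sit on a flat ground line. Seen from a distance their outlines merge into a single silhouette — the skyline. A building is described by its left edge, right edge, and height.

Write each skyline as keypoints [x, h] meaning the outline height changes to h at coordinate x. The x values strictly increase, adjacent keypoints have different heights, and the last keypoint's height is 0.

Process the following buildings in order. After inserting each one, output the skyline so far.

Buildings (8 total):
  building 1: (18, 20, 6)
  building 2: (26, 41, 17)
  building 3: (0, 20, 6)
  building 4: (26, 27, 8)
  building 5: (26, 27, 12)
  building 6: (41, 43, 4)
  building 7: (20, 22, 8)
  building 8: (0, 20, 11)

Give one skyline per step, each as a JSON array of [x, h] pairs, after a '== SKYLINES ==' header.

== SKYLINES ==
[[18,6],[20,0]]
[[18,6],[20,0],[26,17],[41,0]]
[[0,6],[20,0],[26,17],[41,0]]
[[0,6],[20,0],[26,17],[41,0]]
[[0,6],[20,0],[26,17],[41,0]]
[[0,6],[20,0],[26,17],[41,4],[43,0]]
[[0,6],[20,8],[22,0],[26,17],[41,4],[43,0]]
[[0,11],[20,8],[22,0],[26,17],[41,4],[43,0]]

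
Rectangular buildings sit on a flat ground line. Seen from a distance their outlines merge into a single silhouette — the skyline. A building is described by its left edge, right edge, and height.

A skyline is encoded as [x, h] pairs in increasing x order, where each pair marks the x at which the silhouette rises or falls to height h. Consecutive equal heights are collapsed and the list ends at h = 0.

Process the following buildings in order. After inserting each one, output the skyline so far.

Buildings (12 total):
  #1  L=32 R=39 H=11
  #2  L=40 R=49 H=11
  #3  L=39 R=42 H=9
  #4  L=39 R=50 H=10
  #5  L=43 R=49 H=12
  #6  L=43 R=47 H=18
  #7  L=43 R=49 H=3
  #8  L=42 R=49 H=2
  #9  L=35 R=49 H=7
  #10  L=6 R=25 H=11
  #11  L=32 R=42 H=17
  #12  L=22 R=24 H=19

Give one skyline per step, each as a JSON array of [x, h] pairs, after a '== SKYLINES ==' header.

== SKYLINES ==
[[32,11],[39,0]]
[[32,11],[39,0],[40,11],[49,0]]
[[32,11],[39,9],[40,11],[49,0]]
[[32,11],[39,10],[40,11],[49,10],[50,0]]
[[32,11],[39,10],[40,11],[43,12],[49,10],[50,0]]
[[32,11],[39,10],[40,11],[43,18],[47,12],[49,10],[50,0]]
[[32,11],[39,10],[40,11],[43,18],[47,12],[49,10],[50,0]]
[[32,11],[39,10],[40,11],[43,18],[47,12],[49,10],[50,0]]
[[32,11],[39,10],[40,11],[43,18],[47,12],[49,10],[50,0]]
[[6,11],[25,0],[32,11],[39,10],[40,11],[43,18],[47,12],[49,10],[50,0]]
[[6,11],[25,0],[32,17],[42,11],[43,18],[47,12],[49,10],[50,0]]
[[6,11],[22,19],[24,11],[25,0],[32,17],[42,11],[43,18],[47,12],[49,10],[50,0]]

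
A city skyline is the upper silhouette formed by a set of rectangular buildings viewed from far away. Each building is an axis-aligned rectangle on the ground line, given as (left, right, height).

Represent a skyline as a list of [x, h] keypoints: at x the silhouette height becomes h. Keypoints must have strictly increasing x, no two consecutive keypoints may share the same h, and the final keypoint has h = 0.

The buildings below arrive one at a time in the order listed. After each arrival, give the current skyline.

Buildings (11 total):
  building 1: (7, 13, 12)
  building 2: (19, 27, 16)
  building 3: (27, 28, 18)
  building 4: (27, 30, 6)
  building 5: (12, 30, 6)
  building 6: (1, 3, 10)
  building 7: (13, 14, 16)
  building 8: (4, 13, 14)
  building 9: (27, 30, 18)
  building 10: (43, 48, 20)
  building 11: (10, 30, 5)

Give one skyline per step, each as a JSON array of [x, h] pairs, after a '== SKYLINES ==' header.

== SKYLINES ==
[[7,12],[13,0]]
[[7,12],[13,0],[19,16],[27,0]]
[[7,12],[13,0],[19,16],[27,18],[28,0]]
[[7,12],[13,0],[19,16],[27,18],[28,6],[30,0]]
[[7,12],[13,6],[19,16],[27,18],[28,6],[30,0]]
[[1,10],[3,0],[7,12],[13,6],[19,16],[27,18],[28,6],[30,0]]
[[1,10],[3,0],[7,12],[13,16],[14,6],[19,16],[27,18],[28,6],[30,0]]
[[1,10],[3,0],[4,14],[13,16],[14,6],[19,16],[27,18],[28,6],[30,0]]
[[1,10],[3,0],[4,14],[13,16],[14,6],[19,16],[27,18],[30,0]]
[[1,10],[3,0],[4,14],[13,16],[14,6],[19,16],[27,18],[30,0],[43,20],[48,0]]
[[1,10],[3,0],[4,14],[13,16],[14,6],[19,16],[27,18],[30,0],[43,20],[48,0]]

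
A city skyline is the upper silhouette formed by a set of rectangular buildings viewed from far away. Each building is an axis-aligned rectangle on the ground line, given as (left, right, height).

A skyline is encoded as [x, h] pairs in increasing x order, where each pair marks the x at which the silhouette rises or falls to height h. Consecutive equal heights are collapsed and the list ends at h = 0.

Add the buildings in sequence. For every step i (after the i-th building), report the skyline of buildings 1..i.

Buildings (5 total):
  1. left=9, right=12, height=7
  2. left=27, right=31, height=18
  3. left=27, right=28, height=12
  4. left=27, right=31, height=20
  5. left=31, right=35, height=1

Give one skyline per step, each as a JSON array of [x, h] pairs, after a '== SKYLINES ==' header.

== SKYLINES ==
[[9,7],[12,0]]
[[9,7],[12,0],[27,18],[31,0]]
[[9,7],[12,0],[27,18],[31,0]]
[[9,7],[12,0],[27,20],[31,0]]
[[9,7],[12,0],[27,20],[31,1],[35,0]]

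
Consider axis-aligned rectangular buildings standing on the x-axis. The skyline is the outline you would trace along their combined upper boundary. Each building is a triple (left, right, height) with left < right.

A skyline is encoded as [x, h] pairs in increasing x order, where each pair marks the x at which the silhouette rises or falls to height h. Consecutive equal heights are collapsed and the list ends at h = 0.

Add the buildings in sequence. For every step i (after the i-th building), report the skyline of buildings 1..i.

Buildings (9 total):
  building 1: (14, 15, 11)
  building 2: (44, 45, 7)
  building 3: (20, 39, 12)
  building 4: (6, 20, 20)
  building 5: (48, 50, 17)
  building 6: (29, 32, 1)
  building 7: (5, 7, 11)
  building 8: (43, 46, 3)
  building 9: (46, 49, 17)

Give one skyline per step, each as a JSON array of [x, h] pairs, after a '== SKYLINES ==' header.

== SKYLINES ==
[[14,11],[15,0]]
[[14,11],[15,0],[44,7],[45,0]]
[[14,11],[15,0],[20,12],[39,0],[44,7],[45,0]]
[[6,20],[20,12],[39,0],[44,7],[45,0]]
[[6,20],[20,12],[39,0],[44,7],[45,0],[48,17],[50,0]]
[[6,20],[20,12],[39,0],[44,7],[45,0],[48,17],[50,0]]
[[5,11],[6,20],[20,12],[39,0],[44,7],[45,0],[48,17],[50,0]]
[[5,11],[6,20],[20,12],[39,0],[43,3],[44,7],[45,3],[46,0],[48,17],[50,0]]
[[5,11],[6,20],[20,12],[39,0],[43,3],[44,7],[45,3],[46,17],[50,0]]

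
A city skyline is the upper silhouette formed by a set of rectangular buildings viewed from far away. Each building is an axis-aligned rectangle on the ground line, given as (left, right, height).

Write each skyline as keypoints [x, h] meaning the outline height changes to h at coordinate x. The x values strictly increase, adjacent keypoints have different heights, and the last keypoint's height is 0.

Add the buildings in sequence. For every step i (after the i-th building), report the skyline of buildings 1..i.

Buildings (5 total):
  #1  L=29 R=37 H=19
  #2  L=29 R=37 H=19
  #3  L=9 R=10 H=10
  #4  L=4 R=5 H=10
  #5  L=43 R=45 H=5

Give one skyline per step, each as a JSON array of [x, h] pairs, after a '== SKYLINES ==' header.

== SKYLINES ==
[[29,19],[37,0]]
[[29,19],[37,0]]
[[9,10],[10,0],[29,19],[37,0]]
[[4,10],[5,0],[9,10],[10,0],[29,19],[37,0]]
[[4,10],[5,0],[9,10],[10,0],[29,19],[37,0],[43,5],[45,0]]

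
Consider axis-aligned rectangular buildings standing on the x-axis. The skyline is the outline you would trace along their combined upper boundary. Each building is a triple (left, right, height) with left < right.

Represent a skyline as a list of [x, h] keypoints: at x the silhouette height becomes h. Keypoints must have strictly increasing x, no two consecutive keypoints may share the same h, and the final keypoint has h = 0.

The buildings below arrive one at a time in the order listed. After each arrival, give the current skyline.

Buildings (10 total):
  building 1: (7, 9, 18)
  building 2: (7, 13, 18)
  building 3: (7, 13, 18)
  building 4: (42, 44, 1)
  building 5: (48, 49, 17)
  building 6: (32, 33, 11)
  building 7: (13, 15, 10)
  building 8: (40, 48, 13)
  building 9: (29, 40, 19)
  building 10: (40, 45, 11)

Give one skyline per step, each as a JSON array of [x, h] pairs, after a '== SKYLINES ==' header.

== SKYLINES ==
[[7,18],[9,0]]
[[7,18],[13,0]]
[[7,18],[13,0]]
[[7,18],[13,0],[42,1],[44,0]]
[[7,18],[13,0],[42,1],[44,0],[48,17],[49,0]]
[[7,18],[13,0],[32,11],[33,0],[42,1],[44,0],[48,17],[49,0]]
[[7,18],[13,10],[15,0],[32,11],[33,0],[42,1],[44,0],[48,17],[49,0]]
[[7,18],[13,10],[15,0],[32,11],[33,0],[40,13],[48,17],[49,0]]
[[7,18],[13,10],[15,0],[29,19],[40,13],[48,17],[49,0]]
[[7,18],[13,10],[15,0],[29,19],[40,13],[48,17],[49,0]]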